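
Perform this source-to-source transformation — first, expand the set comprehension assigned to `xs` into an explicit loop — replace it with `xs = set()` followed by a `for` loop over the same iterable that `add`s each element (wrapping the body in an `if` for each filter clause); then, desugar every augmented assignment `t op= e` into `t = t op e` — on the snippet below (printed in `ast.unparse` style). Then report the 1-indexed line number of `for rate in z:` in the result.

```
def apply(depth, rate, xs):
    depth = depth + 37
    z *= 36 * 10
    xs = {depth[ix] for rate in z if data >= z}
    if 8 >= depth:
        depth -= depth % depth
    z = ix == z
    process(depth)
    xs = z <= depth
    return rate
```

Transformed code:
def apply(depth, rate, xs):
    depth = depth + 37
    z = z * (36 * 10)
    xs = set()
    for rate in z:
        if data >= z:
            xs.add(depth[ix])
    if 8 >= depth:
        depth = depth - depth % depth
    z = ix == z
    process(depth)
    xs = z <= depth
    return rate

5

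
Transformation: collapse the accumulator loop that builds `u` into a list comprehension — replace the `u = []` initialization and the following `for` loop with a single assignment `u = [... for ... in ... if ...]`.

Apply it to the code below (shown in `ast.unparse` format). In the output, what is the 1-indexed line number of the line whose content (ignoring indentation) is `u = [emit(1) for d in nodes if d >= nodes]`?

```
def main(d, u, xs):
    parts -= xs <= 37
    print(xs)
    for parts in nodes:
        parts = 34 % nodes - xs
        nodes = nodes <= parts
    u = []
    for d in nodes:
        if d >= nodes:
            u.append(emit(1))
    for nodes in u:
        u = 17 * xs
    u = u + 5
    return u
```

7

Transformed code:
def main(d, u, xs):
    parts -= xs <= 37
    print(xs)
    for parts in nodes:
        parts = 34 % nodes - xs
        nodes = nodes <= parts
    u = [emit(1) for d in nodes if d >= nodes]
    for nodes in u:
        u = 17 * xs
    u = u + 5
    return u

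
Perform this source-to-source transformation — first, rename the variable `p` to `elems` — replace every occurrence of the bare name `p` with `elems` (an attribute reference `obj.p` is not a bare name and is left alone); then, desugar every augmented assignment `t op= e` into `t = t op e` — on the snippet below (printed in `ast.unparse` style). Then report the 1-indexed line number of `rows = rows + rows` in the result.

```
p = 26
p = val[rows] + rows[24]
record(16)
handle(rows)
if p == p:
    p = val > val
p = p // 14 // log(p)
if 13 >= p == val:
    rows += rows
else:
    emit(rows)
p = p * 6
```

9

Transformed code:
elems = 26
elems = val[rows] + rows[24]
record(16)
handle(rows)
if elems == elems:
    elems = val > val
elems = elems // 14 // log(elems)
if 13 >= elems == val:
    rows = rows + rows
else:
    emit(rows)
elems = elems * 6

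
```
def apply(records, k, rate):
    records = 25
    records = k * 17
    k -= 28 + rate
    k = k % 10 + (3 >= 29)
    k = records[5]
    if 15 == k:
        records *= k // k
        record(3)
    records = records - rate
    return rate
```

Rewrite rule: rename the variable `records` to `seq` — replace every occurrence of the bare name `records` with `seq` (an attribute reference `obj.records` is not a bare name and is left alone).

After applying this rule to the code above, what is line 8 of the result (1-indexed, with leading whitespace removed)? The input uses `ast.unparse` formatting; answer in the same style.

Transformed code:
def apply(seq, k, rate):
    seq = 25
    seq = k * 17
    k -= 28 + rate
    k = k % 10 + (3 >= 29)
    k = seq[5]
    if 15 == k:
        seq *= k // k
        record(3)
    seq = seq - rate
    return rate

seq *= k // k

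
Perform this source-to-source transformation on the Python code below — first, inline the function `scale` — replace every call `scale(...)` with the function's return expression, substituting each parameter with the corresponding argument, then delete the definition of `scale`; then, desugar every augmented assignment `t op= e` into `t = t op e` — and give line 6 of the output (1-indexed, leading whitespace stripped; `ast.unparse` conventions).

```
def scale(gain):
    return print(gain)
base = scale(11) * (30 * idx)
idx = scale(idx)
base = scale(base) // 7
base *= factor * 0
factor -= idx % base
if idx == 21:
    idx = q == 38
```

if idx == 21:

Transformed code:
base = print(11) * (30 * idx)
idx = print(idx)
base = print(base) // 7
base = base * (factor * 0)
factor = factor - idx % base
if idx == 21:
    idx = q == 38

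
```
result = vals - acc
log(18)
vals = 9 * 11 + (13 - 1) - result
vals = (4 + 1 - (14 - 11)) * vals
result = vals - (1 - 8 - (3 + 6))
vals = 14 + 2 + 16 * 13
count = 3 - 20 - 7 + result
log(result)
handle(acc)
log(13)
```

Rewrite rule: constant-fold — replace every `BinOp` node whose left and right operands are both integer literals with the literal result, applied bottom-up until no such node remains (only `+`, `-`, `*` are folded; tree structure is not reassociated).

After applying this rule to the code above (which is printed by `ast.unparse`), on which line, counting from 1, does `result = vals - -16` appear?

Transformed code:
result = vals - acc
log(18)
vals = 111 - result
vals = 2 * vals
result = vals - -16
vals = 224
count = -24 + result
log(result)
handle(acc)
log(13)

5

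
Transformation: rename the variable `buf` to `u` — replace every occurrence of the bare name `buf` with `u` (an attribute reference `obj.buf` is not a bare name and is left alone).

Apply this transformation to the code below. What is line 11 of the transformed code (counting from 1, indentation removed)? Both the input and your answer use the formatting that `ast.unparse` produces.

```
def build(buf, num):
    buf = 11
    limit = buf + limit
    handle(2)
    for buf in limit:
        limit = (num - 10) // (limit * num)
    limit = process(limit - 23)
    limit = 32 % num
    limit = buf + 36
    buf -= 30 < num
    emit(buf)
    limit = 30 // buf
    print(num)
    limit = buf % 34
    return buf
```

emit(u)

Transformed code:
def build(u, num):
    u = 11
    limit = u + limit
    handle(2)
    for u in limit:
        limit = (num - 10) // (limit * num)
    limit = process(limit - 23)
    limit = 32 % num
    limit = u + 36
    u -= 30 < num
    emit(u)
    limit = 30 // u
    print(num)
    limit = u % 34
    return u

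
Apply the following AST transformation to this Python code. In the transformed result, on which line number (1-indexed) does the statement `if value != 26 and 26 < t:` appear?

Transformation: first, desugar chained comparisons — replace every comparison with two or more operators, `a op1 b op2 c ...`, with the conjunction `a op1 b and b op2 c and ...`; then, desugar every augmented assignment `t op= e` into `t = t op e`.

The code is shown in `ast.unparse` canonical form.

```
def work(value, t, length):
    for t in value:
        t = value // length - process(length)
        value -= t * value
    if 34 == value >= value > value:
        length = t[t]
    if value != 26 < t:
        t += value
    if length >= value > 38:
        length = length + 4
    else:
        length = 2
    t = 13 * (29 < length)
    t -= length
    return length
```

Transformed code:
def work(value, t, length):
    for t in value:
        t = value // length - process(length)
        value = value - t * value
    if 34 == value and value >= value and (value > value):
        length = t[t]
    if value != 26 and 26 < t:
        t = t + value
    if length >= value and value > 38:
        length = length + 4
    else:
        length = 2
    t = 13 * (29 < length)
    t = t - length
    return length

7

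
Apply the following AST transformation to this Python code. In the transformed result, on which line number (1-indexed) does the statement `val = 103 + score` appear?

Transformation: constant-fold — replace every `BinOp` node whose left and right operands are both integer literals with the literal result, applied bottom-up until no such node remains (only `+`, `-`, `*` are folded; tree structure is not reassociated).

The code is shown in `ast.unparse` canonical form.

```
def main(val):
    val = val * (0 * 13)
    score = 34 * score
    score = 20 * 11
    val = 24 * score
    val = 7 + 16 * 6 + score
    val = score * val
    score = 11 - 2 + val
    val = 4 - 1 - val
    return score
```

Transformed code:
def main(val):
    val = val * 0
    score = 34 * score
    score = 220
    val = 24 * score
    val = 103 + score
    val = score * val
    score = 9 + val
    val = 3 - val
    return score

6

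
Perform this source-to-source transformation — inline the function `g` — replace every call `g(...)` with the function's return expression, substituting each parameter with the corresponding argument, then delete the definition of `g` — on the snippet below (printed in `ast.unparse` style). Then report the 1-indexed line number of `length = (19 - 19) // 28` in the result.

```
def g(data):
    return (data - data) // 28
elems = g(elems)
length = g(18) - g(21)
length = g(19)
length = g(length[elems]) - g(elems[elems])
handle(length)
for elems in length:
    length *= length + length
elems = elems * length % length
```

Transformed code:
elems = (elems - elems) // 28
length = (18 - 18) // 28 - (21 - 21) // 28
length = (19 - 19) // 28
length = (length[elems] - length[elems]) // 28 - (elems[elems] - elems[elems]) // 28
handle(length)
for elems in length:
    length *= length + length
elems = elems * length % length

3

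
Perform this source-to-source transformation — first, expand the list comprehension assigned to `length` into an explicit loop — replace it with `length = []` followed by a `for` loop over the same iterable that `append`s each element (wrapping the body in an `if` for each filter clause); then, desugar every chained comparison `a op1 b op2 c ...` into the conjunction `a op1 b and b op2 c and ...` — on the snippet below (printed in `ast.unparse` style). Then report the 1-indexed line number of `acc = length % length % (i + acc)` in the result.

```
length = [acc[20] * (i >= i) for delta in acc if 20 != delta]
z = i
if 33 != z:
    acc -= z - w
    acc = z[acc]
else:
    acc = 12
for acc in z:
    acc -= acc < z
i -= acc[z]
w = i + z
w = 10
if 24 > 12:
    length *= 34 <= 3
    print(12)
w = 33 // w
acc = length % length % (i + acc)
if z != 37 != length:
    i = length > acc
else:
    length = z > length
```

Transformed code:
length = []
for delta in acc:
    if 20 != delta:
        length.append(acc[20] * (i >= i))
z = i
if 33 != z:
    acc -= z - w
    acc = z[acc]
else:
    acc = 12
for acc in z:
    acc -= acc < z
i -= acc[z]
w = i + z
w = 10
if 24 > 12:
    length *= 34 <= 3
    print(12)
w = 33 // w
acc = length % length % (i + acc)
if z != 37 and 37 != length:
    i = length > acc
else:
    length = z > length

20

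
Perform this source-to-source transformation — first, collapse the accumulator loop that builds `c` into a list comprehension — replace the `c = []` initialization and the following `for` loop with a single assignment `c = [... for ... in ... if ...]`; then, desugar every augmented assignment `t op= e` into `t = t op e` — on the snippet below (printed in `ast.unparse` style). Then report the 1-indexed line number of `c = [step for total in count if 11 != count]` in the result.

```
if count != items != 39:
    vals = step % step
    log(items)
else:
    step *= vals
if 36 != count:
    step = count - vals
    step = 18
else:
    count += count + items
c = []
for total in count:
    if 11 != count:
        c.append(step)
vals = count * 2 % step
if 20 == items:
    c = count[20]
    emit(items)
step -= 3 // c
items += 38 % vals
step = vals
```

Transformed code:
if count != items != 39:
    vals = step % step
    log(items)
else:
    step = step * vals
if 36 != count:
    step = count - vals
    step = 18
else:
    count = count + (count + items)
c = [step for total in count if 11 != count]
vals = count * 2 % step
if 20 == items:
    c = count[20]
    emit(items)
step = step - 3 // c
items = items + 38 % vals
step = vals

11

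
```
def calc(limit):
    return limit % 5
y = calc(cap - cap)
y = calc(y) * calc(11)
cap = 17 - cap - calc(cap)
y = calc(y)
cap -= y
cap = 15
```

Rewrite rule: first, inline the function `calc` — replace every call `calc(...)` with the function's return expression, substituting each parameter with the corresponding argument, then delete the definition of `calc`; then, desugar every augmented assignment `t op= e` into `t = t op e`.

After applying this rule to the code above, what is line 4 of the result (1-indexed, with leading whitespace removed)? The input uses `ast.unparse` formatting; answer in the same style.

Transformed code:
y = (cap - cap) % 5
y = y % 5 * (11 % 5)
cap = 17 - cap - cap % 5
y = y % 5
cap = cap - y
cap = 15

y = y % 5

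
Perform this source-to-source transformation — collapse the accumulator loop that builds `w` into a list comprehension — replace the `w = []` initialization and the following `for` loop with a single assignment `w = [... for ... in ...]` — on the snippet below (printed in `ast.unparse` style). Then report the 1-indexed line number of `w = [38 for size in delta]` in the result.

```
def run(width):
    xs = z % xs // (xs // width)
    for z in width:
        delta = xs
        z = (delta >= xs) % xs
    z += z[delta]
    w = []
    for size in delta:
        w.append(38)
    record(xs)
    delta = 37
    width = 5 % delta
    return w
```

7

Transformed code:
def run(width):
    xs = z % xs // (xs // width)
    for z in width:
        delta = xs
        z = (delta >= xs) % xs
    z += z[delta]
    w = [38 for size in delta]
    record(xs)
    delta = 37
    width = 5 % delta
    return w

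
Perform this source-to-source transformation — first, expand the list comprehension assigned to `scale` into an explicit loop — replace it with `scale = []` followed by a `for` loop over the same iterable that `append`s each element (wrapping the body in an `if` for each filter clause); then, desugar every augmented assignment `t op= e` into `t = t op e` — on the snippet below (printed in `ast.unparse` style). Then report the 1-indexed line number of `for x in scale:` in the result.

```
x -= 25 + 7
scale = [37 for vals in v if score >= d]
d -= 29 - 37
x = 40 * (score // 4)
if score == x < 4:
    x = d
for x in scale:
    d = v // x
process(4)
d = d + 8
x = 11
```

10

Transformed code:
x = x - (25 + 7)
scale = []
for vals in v:
    if score >= d:
        scale.append(37)
d = d - (29 - 37)
x = 40 * (score // 4)
if score == x < 4:
    x = d
for x in scale:
    d = v // x
process(4)
d = d + 8
x = 11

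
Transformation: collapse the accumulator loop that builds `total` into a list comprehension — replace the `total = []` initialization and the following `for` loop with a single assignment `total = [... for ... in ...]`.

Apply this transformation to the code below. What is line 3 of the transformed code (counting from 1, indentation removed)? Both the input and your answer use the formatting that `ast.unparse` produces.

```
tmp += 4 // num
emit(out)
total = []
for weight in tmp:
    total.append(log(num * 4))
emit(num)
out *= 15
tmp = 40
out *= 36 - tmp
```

total = [log(num * 4) for weight in tmp]

Transformed code:
tmp += 4 // num
emit(out)
total = [log(num * 4) for weight in tmp]
emit(num)
out *= 15
tmp = 40
out *= 36 - tmp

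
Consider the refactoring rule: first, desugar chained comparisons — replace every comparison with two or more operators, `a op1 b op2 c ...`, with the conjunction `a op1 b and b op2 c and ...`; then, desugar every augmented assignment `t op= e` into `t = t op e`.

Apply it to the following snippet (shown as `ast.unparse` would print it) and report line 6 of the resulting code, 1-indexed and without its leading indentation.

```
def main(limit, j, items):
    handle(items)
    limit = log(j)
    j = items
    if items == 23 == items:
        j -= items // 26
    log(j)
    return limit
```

j = j - items // 26

Transformed code:
def main(limit, j, items):
    handle(items)
    limit = log(j)
    j = items
    if items == 23 and 23 == items:
        j = j - items // 26
    log(j)
    return limit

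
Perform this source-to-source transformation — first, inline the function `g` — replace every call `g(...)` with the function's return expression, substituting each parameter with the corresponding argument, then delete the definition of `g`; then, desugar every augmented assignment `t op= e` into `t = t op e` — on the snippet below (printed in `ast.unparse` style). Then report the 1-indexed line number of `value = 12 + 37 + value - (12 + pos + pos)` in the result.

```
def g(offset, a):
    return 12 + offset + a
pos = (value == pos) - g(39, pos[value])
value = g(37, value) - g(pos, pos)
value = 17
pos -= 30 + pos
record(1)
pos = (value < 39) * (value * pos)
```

2

Transformed code:
pos = (value == pos) - (12 + 39 + pos[value])
value = 12 + 37 + value - (12 + pos + pos)
value = 17
pos = pos - (30 + pos)
record(1)
pos = (value < 39) * (value * pos)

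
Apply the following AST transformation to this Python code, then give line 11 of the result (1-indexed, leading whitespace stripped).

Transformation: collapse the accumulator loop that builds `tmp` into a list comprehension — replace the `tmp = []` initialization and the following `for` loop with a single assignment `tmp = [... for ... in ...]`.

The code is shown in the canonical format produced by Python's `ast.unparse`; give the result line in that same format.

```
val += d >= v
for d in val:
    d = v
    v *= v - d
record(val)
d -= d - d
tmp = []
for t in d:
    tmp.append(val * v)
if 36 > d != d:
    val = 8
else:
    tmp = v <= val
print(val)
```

tmp = v <= val

Transformed code:
val += d >= v
for d in val:
    d = v
    v *= v - d
record(val)
d -= d - d
tmp = [val * v for t in d]
if 36 > d != d:
    val = 8
else:
    tmp = v <= val
print(val)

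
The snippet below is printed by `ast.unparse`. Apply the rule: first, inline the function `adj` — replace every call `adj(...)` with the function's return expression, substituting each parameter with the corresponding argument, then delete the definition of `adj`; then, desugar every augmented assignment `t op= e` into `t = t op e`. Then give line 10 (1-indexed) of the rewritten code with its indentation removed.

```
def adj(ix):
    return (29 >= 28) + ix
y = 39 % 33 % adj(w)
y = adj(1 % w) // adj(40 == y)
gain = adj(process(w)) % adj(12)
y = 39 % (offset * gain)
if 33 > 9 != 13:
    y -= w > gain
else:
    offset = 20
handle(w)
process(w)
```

Transformed code:
y = 39 % 33 % ((29 >= 28) + w)
y = ((29 >= 28) + 1 % w) // ((29 >= 28) + (40 == y))
gain = ((29 >= 28) + process(w)) % ((29 >= 28) + 12)
y = 39 % (offset * gain)
if 33 > 9 != 13:
    y = y - (w > gain)
else:
    offset = 20
handle(w)
process(w)

process(w)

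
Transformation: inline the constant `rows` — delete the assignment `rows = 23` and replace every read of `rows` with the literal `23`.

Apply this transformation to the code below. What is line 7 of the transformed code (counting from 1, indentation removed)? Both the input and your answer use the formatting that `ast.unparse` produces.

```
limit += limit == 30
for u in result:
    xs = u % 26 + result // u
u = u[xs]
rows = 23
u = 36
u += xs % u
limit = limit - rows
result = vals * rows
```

limit = limit - 23

Transformed code:
limit += limit == 30
for u in result:
    xs = u % 26 + result // u
u = u[xs]
u = 36
u += xs % u
limit = limit - 23
result = vals * 23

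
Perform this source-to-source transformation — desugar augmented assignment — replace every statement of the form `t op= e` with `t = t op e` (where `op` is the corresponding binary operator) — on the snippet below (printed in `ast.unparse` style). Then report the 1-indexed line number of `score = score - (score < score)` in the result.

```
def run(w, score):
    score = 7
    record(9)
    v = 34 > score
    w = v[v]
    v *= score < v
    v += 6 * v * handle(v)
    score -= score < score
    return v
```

Transformed code:
def run(w, score):
    score = 7
    record(9)
    v = 34 > score
    w = v[v]
    v = v * (score < v)
    v = v + 6 * v * handle(v)
    score = score - (score < score)
    return v

8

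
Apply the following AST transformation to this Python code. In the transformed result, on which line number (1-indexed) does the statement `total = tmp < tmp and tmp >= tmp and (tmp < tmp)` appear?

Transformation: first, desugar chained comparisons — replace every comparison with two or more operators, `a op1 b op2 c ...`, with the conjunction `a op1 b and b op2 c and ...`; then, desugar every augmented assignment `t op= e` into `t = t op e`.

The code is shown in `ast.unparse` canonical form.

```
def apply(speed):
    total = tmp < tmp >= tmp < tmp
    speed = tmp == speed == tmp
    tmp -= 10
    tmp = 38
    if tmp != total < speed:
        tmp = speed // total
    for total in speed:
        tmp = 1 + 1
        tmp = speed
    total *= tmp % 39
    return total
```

Transformed code:
def apply(speed):
    total = tmp < tmp and tmp >= tmp and (tmp < tmp)
    speed = tmp == speed and speed == tmp
    tmp = tmp - 10
    tmp = 38
    if tmp != total and total < speed:
        tmp = speed // total
    for total in speed:
        tmp = 1 + 1
        tmp = speed
    total = total * (tmp % 39)
    return total

2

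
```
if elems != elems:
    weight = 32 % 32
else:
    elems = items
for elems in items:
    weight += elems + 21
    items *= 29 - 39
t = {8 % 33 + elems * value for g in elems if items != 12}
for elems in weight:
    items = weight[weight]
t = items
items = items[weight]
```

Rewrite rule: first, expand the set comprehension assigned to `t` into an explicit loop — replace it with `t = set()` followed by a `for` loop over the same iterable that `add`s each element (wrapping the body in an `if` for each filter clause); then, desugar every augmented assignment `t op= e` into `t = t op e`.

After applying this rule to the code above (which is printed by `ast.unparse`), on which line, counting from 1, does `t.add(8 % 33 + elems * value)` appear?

11

Transformed code:
if elems != elems:
    weight = 32 % 32
else:
    elems = items
for elems in items:
    weight = weight + (elems + 21)
    items = items * (29 - 39)
t = set()
for g in elems:
    if items != 12:
        t.add(8 % 33 + elems * value)
for elems in weight:
    items = weight[weight]
t = items
items = items[weight]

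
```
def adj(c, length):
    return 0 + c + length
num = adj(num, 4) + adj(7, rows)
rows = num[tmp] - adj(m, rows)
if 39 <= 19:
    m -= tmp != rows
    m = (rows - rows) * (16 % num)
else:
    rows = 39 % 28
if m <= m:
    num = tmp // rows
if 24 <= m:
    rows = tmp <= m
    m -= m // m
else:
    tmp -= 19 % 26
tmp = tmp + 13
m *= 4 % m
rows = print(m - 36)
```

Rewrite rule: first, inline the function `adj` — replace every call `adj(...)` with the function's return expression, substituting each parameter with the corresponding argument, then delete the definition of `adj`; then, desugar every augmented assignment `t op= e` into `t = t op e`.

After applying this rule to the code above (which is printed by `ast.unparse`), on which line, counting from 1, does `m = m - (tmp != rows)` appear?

Transformed code:
num = 0 + num + 4 + (0 + 7 + rows)
rows = num[tmp] - (0 + m + rows)
if 39 <= 19:
    m = m - (tmp != rows)
    m = (rows - rows) * (16 % num)
else:
    rows = 39 % 28
if m <= m:
    num = tmp // rows
if 24 <= m:
    rows = tmp <= m
    m = m - m // m
else:
    tmp = tmp - 19 % 26
tmp = tmp + 13
m = m * (4 % m)
rows = print(m - 36)

4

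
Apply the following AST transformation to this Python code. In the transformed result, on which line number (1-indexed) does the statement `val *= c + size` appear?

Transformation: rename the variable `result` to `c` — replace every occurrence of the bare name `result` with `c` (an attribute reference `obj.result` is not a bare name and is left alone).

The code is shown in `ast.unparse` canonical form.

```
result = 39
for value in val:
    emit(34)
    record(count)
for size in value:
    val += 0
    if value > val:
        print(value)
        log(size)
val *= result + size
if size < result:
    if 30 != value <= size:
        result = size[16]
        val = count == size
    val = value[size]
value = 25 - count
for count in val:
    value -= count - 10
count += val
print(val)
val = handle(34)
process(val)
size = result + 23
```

10

Transformed code:
c = 39
for value in val:
    emit(34)
    record(count)
for size in value:
    val += 0
    if value > val:
        print(value)
        log(size)
val *= c + size
if size < c:
    if 30 != value <= size:
        c = size[16]
        val = count == size
    val = value[size]
value = 25 - count
for count in val:
    value -= count - 10
count += val
print(val)
val = handle(34)
process(val)
size = c + 23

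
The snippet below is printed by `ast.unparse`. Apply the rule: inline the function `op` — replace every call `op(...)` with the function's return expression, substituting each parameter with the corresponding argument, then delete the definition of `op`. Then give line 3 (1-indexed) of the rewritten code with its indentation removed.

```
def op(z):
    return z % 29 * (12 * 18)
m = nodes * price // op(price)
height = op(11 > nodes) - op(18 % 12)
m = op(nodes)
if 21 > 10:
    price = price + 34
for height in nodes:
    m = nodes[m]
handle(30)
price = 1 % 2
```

Transformed code:
m = nodes * price // (price % 29 * (12 * 18))
height = (11 > nodes) % 29 * (12 * 18) - 18 % 12 % 29 * (12 * 18)
m = nodes % 29 * (12 * 18)
if 21 > 10:
    price = price + 34
for height in nodes:
    m = nodes[m]
handle(30)
price = 1 % 2

m = nodes % 29 * (12 * 18)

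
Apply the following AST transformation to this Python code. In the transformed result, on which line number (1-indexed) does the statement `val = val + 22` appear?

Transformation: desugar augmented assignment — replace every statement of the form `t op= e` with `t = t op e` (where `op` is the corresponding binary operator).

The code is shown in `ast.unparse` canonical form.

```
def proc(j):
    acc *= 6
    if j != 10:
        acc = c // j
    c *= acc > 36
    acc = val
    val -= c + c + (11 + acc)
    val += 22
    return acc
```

8

Transformed code:
def proc(j):
    acc = acc * 6
    if j != 10:
        acc = c // j
    c = c * (acc > 36)
    acc = val
    val = val - (c + c + (11 + acc))
    val = val + 22
    return acc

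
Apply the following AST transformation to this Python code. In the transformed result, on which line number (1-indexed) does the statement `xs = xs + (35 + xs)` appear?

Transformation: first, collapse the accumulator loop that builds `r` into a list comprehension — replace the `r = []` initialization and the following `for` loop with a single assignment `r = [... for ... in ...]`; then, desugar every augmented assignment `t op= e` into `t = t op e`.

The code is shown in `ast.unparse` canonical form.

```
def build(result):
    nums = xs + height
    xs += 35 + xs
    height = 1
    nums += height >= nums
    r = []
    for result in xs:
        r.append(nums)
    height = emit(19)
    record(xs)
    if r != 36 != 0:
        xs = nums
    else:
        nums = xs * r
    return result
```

3

Transformed code:
def build(result):
    nums = xs + height
    xs = xs + (35 + xs)
    height = 1
    nums = nums + (height >= nums)
    r = [nums for result in xs]
    height = emit(19)
    record(xs)
    if r != 36 != 0:
        xs = nums
    else:
        nums = xs * r
    return result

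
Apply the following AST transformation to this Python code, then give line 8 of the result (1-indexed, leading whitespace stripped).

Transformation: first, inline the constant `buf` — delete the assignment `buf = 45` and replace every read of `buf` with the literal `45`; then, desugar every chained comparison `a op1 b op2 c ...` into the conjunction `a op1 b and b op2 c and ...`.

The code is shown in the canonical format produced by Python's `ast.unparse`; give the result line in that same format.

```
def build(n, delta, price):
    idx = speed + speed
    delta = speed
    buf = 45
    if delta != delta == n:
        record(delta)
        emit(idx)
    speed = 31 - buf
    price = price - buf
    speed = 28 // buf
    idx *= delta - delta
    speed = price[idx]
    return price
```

Transformed code:
def build(n, delta, price):
    idx = speed + speed
    delta = speed
    if delta != delta and delta == n:
        record(delta)
        emit(idx)
    speed = 31 - 45
    price = price - 45
    speed = 28 // 45
    idx *= delta - delta
    speed = price[idx]
    return price

price = price - 45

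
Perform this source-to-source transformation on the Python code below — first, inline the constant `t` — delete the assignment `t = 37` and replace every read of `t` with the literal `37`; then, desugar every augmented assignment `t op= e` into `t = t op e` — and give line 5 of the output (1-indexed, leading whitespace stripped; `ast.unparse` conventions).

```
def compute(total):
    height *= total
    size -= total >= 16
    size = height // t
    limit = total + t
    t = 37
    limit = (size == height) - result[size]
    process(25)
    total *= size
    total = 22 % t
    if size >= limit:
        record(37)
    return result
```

limit = total + 37

Transformed code:
def compute(total):
    height = height * total
    size = size - (total >= 16)
    size = height // 37
    limit = total + 37
    limit = (size == height) - result[size]
    process(25)
    total = total * size
    total = 22 % 37
    if size >= limit:
        record(37)
    return result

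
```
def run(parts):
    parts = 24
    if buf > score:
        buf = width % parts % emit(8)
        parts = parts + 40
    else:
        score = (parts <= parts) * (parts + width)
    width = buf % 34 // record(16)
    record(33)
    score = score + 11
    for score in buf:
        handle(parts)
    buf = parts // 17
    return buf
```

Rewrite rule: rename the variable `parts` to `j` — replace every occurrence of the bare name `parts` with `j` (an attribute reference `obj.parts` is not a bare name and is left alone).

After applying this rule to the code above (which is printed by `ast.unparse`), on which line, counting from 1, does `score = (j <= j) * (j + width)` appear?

Transformed code:
def run(j):
    j = 24
    if buf > score:
        buf = width % j % emit(8)
        j = j + 40
    else:
        score = (j <= j) * (j + width)
    width = buf % 34 // record(16)
    record(33)
    score = score + 11
    for score in buf:
        handle(j)
    buf = j // 17
    return buf

7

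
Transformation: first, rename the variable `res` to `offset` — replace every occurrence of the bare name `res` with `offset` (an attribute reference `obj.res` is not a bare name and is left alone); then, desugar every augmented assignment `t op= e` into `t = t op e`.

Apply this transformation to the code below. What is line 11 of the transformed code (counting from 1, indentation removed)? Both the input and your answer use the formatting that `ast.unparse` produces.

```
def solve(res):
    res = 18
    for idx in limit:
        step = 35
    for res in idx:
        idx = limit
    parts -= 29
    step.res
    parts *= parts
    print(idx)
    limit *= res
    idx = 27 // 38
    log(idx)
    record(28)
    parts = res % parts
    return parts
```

limit = limit * offset

Transformed code:
def solve(offset):
    offset = 18
    for idx in limit:
        step = 35
    for offset in idx:
        idx = limit
    parts = parts - 29
    step.res
    parts = parts * parts
    print(idx)
    limit = limit * offset
    idx = 27 // 38
    log(idx)
    record(28)
    parts = offset % parts
    return parts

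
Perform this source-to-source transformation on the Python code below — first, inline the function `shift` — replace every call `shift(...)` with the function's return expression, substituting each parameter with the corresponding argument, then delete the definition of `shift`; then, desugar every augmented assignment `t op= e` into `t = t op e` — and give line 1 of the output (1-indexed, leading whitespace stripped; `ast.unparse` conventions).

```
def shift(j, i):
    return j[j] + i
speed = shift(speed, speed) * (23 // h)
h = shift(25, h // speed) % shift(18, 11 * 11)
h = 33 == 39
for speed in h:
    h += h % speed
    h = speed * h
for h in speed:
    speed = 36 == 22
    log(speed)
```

speed = (speed[speed] + speed) * (23 // h)

Transformed code:
speed = (speed[speed] + speed) * (23 // h)
h = (25[25] + h // speed) % (18[18] + 11 * 11)
h = 33 == 39
for speed in h:
    h = h + h % speed
    h = speed * h
for h in speed:
    speed = 36 == 22
    log(speed)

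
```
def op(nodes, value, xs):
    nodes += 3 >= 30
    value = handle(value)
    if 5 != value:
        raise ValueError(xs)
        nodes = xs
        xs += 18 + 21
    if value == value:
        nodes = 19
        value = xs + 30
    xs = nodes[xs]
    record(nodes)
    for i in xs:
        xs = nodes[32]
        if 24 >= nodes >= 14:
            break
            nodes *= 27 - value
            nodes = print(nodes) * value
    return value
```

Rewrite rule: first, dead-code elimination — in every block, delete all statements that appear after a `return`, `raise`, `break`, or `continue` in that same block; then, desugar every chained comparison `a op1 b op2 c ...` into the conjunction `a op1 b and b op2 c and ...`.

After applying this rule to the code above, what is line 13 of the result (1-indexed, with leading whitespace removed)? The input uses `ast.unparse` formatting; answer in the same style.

Transformed code:
def op(nodes, value, xs):
    nodes += 3 >= 30
    value = handle(value)
    if 5 != value:
        raise ValueError(xs)
    if value == value:
        nodes = 19
        value = xs + 30
    xs = nodes[xs]
    record(nodes)
    for i in xs:
        xs = nodes[32]
        if 24 >= nodes and nodes >= 14:
            break
    return value

if 24 >= nodes and nodes >= 14:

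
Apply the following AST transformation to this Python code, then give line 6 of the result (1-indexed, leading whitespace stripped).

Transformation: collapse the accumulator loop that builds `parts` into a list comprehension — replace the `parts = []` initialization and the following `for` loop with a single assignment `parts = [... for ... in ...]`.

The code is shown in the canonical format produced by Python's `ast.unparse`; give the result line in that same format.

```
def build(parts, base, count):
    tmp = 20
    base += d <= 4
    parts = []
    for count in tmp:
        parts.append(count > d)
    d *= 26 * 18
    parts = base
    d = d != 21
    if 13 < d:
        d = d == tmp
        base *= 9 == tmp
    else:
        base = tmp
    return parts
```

Transformed code:
def build(parts, base, count):
    tmp = 20
    base += d <= 4
    parts = [count > d for count in tmp]
    d *= 26 * 18
    parts = base
    d = d != 21
    if 13 < d:
        d = d == tmp
        base *= 9 == tmp
    else:
        base = tmp
    return parts

parts = base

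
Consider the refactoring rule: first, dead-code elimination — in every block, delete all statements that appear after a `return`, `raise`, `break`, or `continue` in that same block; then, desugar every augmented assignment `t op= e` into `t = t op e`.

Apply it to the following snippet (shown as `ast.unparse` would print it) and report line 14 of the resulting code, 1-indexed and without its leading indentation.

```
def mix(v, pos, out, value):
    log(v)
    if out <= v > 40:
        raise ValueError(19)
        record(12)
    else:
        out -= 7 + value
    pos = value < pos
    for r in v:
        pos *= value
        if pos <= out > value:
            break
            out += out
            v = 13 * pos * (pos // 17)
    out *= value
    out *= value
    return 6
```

Transformed code:
def mix(v, pos, out, value):
    log(v)
    if out <= v > 40:
        raise ValueError(19)
    else:
        out = out - (7 + value)
    pos = value < pos
    for r in v:
        pos = pos * value
        if pos <= out > value:
            break
    out = out * value
    out = out * value
    return 6

return 6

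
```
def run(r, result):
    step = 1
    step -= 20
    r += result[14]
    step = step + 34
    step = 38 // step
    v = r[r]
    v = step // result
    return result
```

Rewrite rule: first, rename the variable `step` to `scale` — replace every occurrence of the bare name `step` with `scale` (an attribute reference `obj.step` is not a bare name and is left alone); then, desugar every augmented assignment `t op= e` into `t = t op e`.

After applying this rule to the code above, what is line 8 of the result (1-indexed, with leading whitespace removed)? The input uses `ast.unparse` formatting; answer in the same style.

v = scale // result

Transformed code:
def run(r, result):
    scale = 1
    scale = scale - 20
    r = r + result[14]
    scale = scale + 34
    scale = 38 // scale
    v = r[r]
    v = scale // result
    return result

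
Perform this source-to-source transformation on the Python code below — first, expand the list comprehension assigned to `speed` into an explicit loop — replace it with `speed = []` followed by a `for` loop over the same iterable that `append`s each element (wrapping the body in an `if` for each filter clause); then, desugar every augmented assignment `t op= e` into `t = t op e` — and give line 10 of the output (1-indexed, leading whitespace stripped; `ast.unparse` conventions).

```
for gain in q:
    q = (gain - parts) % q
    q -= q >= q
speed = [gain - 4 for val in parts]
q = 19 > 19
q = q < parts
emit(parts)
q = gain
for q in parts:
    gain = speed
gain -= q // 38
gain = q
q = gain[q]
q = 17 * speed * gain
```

Transformed code:
for gain in q:
    q = (gain - parts) % q
    q = q - (q >= q)
speed = []
for val in parts:
    speed.append(gain - 4)
q = 19 > 19
q = q < parts
emit(parts)
q = gain
for q in parts:
    gain = speed
gain = gain - q // 38
gain = q
q = gain[q]
q = 17 * speed * gain

q = gain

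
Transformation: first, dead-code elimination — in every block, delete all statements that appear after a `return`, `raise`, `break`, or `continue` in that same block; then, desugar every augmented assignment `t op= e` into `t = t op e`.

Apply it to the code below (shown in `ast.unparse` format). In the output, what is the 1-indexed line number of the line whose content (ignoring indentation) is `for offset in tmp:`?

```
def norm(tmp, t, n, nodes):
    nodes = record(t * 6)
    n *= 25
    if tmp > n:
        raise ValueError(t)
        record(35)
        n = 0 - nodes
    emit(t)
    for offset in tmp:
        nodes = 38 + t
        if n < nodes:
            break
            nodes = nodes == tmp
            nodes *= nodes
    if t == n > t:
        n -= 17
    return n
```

7

Transformed code:
def norm(tmp, t, n, nodes):
    nodes = record(t * 6)
    n = n * 25
    if tmp > n:
        raise ValueError(t)
    emit(t)
    for offset in tmp:
        nodes = 38 + t
        if n < nodes:
            break
    if t == n > t:
        n = n - 17
    return n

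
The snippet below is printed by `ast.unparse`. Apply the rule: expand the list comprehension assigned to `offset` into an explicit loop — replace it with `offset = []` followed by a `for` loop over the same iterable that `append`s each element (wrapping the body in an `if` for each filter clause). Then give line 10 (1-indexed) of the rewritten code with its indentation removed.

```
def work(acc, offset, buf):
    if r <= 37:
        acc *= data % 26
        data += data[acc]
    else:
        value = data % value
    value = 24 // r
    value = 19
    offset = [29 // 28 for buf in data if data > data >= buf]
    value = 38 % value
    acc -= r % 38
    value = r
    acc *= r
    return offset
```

Transformed code:
def work(acc, offset, buf):
    if r <= 37:
        acc *= data % 26
        data += data[acc]
    else:
        value = data % value
    value = 24 // r
    value = 19
    offset = []
    for buf in data:
        if data > data >= buf:
            offset.append(29 // 28)
    value = 38 % value
    acc -= r % 38
    value = r
    acc *= r
    return offset

for buf in data: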